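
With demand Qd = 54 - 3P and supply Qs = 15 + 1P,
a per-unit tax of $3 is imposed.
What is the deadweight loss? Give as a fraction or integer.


Pre-tax equilibrium quantity: Q* = 99/4
Post-tax equilibrium quantity: Q_tax = 45/2
Reduction in quantity: Q* - Q_tax = 9/4
DWL = (1/2) * tax * (Q* - Q_tax)
DWL = (1/2) * 3 * 9/4 = 27/8

27/8


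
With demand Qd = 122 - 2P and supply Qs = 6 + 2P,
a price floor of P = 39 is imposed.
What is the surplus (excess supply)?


At P = 39:
Qd = 122 - 2*39 = 44
Qs = 6 + 2*39 = 84
Surplus = Qs - Qd = 84 - 44 = 40

40


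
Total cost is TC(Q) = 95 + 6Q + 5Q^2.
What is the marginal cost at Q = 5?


MC = dTC/dQ = 6 + 2*5*Q
At Q = 5:
MC = 6 + 10*5
MC = 6 + 50 = 56

56


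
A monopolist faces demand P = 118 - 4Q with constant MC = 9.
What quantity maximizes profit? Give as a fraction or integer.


TR = P*Q = (118 - 4Q)Q = 118Q - 4Q^2
MR = dTR/dQ = 118 - 8Q
Set MR = MC:
118 - 8Q = 9
109 = 8Q
Q* = 109/8 = 109/8

109/8


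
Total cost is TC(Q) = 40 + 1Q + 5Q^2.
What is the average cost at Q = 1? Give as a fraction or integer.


TC(1) = 40 + 1*1 + 5*1^2
TC(1) = 40 + 1 + 5 = 46
AC = TC/Q = 46/1 = 46

46


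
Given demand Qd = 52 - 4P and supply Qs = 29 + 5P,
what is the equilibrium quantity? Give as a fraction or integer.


First find equilibrium price:
52 - 4P = 29 + 5P
P* = 23/9 = 23/9
Then substitute into demand:
Q* = 52 - 4 * 23/9 = 376/9

376/9


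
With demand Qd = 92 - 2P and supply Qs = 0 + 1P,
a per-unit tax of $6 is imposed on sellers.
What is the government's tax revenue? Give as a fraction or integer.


With tax on sellers, new supply: Qs' = 0 + 1(P - 6)
= 1P - 6
New equilibrium quantity:
Q_new = 80/3
Tax revenue = tax * Q_new = 6 * 80/3 = 160

160


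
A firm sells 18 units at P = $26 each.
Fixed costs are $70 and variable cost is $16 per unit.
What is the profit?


Total Revenue = P * Q = 26 * 18 = $468
Total Cost = FC + VC*Q = 70 + 16*18 = $358
Profit = TR - TC = 468 - 358 = $110

$110


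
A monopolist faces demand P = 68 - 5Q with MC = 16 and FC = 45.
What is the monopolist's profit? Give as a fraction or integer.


MR = MC: 68 - 10Q = 16
Q* = 26/5
P* = 68 - 5*26/5 = 42
Profit = (P* - MC)*Q* - FC
= (42 - 16)*26/5 - 45
= 26*26/5 - 45
= 676/5 - 45 = 451/5

451/5


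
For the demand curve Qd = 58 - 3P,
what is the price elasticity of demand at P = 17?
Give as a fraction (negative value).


dQ/dP = -3
At P = 17: Q = 58 - 3*17 = 7
E = (dQ/dP)(P/Q) = (-3)(17/7) = -51/7

-51/7


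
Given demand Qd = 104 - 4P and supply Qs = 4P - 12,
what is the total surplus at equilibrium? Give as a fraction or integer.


Find equilibrium: 104 - 4P = 4P - 12
104 + 12 = 8P
P* = 116/8 = 29/2
Q* = 4*29/2 - 12 = 46
Inverse demand: P = 26 - Q/4, so P_max = 26
Inverse supply: P = 3 + Q/4, so P_min = 3
CS = (1/2) * 46 * (26 - 29/2) = 529/2
PS = (1/2) * 46 * (29/2 - 3) = 529/2
TS = CS + PS = 529/2 + 529/2 = 529

529


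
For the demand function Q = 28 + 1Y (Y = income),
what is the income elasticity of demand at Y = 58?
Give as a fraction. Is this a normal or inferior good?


dQ/dY = 1
At Y = 58: Q = 28 + 1*58 = 86
Ey = (dQ/dY)(Y/Q) = 1 * 58 / 86 = 29/43
Since Ey > 0, this is a normal good.

29/43 (normal good)


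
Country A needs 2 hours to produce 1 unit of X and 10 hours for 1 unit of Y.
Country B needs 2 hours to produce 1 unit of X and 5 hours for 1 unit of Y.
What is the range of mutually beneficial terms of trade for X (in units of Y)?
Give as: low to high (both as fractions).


Opportunity cost of X for Country A = hours_X / hours_Y = 2/10 = 1/5 units of Y
Opportunity cost of X for Country B = hours_X / hours_Y = 2/5 = 2/5 units of Y
Terms of trade must be between the two opportunity costs.
Range: 1/5 to 2/5

1/5 to 2/5


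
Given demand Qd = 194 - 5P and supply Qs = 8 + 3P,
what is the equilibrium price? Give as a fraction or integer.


At equilibrium, Qd = Qs.
194 - 5P = 8 + 3P
194 - 8 = 5P + 3P
186 = 8P
P* = 186/8 = 93/4

93/4


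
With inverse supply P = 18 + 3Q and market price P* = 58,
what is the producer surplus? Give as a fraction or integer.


Minimum supply price (at Q=0): P_min = 18
Quantity supplied at P* = 58:
Q* = (58 - 18)/3 = 40/3
PS = (1/2) * Q* * (P* - P_min)
PS = (1/2) * 40/3 * (58 - 18)
PS = (1/2) * 40/3 * 40 = 800/3

800/3


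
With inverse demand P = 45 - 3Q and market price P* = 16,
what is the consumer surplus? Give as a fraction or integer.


Maximum willingness to pay (at Q=0): P_max = 45
Quantity demanded at P* = 16:
Q* = (45 - 16)/3 = 29/3
CS = (1/2) * Q* * (P_max - P*)
CS = (1/2) * 29/3 * (45 - 16)
CS = (1/2) * 29/3 * 29 = 841/6

841/6


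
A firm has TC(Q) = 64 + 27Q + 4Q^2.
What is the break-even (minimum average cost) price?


AC(Q) = 64/Q + 27 + 4Q
To minimize: dAC/dQ = -64/Q^2 + 4 = 0
Q^2 = 64/4 = 16
Q* = 4
Min AC = 64/4 + 27 + 4*4
Min AC = 16 + 27 + 16 = 59

59


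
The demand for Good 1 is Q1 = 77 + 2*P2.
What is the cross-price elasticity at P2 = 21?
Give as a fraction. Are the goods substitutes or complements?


dQ1/dP2 = 2
At P2 = 21: Q1 = 77 + 2*21 = 119
Exy = (dQ1/dP2)(P2/Q1) = 2 * 21 / 119 = 6/17
Since Exy > 0, the goods are substitutes.

6/17 (substitutes)


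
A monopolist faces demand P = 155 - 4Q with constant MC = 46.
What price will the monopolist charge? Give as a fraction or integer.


MR = 155 - 8Q
Set MR = MC: 155 - 8Q = 46
Q* = 109/8
Substitute into demand:
P* = 155 - 4*109/8 = 201/2

201/2


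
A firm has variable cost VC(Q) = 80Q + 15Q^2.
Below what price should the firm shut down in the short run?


AVC(Q) = VC(Q)/Q = 80 + 15Q
AVC is increasing in Q, so minimum AVC is at Q -> 0+.
Min AVC = 80
The firm should shut down if P < 80.

80


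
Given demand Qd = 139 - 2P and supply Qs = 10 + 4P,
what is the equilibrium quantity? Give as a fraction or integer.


First find equilibrium price:
139 - 2P = 10 + 4P
P* = 129/6 = 43/2
Then substitute into demand:
Q* = 139 - 2 * 43/2 = 96

96


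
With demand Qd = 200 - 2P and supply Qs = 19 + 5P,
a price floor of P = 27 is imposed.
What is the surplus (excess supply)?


At P = 27:
Qd = 200 - 2*27 = 146
Qs = 19 + 5*27 = 154
Surplus = Qs - Qd = 154 - 146 = 8

8


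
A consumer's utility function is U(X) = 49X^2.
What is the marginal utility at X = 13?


MU = dU/dX = 49*2*X^(2-1)
MU = 98*X^1
At X = 13:
MU = 98 * 13^1
MU = 98 * 13 = 1274

1274


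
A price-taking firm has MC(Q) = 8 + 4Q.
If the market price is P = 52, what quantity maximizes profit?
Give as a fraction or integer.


In perfect competition, profit is maximized where P = MC.
52 = 8 + 4Q
44 = 4Q
Q* = 44/4 = 11

11


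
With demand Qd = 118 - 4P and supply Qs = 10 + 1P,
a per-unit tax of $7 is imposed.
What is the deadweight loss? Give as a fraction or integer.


Pre-tax equilibrium quantity: Q* = 158/5
Post-tax equilibrium quantity: Q_tax = 26
Reduction in quantity: Q* - Q_tax = 28/5
DWL = (1/2) * tax * (Q* - Q_tax)
DWL = (1/2) * 7 * 28/5 = 98/5

98/5


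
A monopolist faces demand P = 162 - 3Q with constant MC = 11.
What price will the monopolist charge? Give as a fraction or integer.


MR = 162 - 6Q
Set MR = MC: 162 - 6Q = 11
Q* = 151/6
Substitute into demand:
P* = 162 - 3*151/6 = 173/2

173/2


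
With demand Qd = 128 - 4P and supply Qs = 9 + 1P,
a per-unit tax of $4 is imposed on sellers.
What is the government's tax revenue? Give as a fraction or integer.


With tax on sellers, new supply: Qs' = 9 + 1(P - 4)
= 5 + 1P
New equilibrium quantity:
Q_new = 148/5
Tax revenue = tax * Q_new = 4 * 148/5 = 592/5

592/5


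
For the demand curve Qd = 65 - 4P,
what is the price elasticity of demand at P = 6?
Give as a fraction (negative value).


dQ/dP = -4
At P = 6: Q = 65 - 4*6 = 41
E = (dQ/dP)(P/Q) = (-4)(6/41) = -24/41

-24/41


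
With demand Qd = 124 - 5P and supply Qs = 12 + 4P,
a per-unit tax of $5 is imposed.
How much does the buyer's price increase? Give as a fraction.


With a per-unit tax, the buyer's price increase depends on relative slopes.
Supply slope: d = 4, Demand slope: b = 5
Buyer's price increase = d * tax / (b + d)
= 4 * 5 / (5 + 4)
= 20 / 9 = 20/9

20/9


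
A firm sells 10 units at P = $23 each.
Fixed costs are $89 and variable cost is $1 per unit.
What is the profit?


Total Revenue = P * Q = 23 * 10 = $230
Total Cost = FC + VC*Q = 89 + 1*10 = $99
Profit = TR - TC = 230 - 99 = $131

$131


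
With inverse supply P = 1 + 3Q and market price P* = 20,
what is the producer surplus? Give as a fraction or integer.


Minimum supply price (at Q=0): P_min = 1
Quantity supplied at P* = 20:
Q* = (20 - 1)/3 = 19/3
PS = (1/2) * Q* * (P* - P_min)
PS = (1/2) * 19/3 * (20 - 1)
PS = (1/2) * 19/3 * 19 = 361/6

361/6


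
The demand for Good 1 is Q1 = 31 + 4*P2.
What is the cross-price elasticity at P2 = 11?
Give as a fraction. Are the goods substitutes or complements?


dQ1/dP2 = 4
At P2 = 11: Q1 = 31 + 4*11 = 75
Exy = (dQ1/dP2)(P2/Q1) = 4 * 11 / 75 = 44/75
Since Exy > 0, the goods are substitutes.

44/75 (substitutes)


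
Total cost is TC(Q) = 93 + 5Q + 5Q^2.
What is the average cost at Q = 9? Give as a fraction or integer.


TC(9) = 93 + 5*9 + 5*9^2
TC(9) = 93 + 45 + 405 = 543
AC = TC/Q = 543/9 = 181/3

181/3


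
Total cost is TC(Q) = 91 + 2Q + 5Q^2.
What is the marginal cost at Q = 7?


MC = dTC/dQ = 2 + 2*5*Q
At Q = 7:
MC = 2 + 10*7
MC = 2 + 70 = 72

72


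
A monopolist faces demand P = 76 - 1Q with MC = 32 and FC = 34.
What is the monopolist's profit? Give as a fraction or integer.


MR = MC: 76 - 2Q = 32
Q* = 22
P* = 76 - 1*22 = 54
Profit = (P* - MC)*Q* - FC
= (54 - 32)*22 - 34
= 22*22 - 34
= 484 - 34 = 450

450


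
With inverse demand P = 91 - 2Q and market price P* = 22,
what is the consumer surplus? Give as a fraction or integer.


Maximum willingness to pay (at Q=0): P_max = 91
Quantity demanded at P* = 22:
Q* = (91 - 22)/2 = 69/2
CS = (1/2) * Q* * (P_max - P*)
CS = (1/2) * 69/2 * (91 - 22)
CS = (1/2) * 69/2 * 69 = 4761/4

4761/4


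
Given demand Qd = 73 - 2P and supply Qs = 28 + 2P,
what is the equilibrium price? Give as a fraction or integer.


At equilibrium, Qd = Qs.
73 - 2P = 28 + 2P
73 - 28 = 2P + 2P
45 = 4P
P* = 45/4 = 45/4

45/4


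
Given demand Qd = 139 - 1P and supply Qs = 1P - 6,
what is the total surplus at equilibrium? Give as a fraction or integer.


Find equilibrium: 139 - 1P = 1P - 6
139 + 6 = 2P
P* = 145/2 = 145/2
Q* = 1*145/2 - 6 = 133/2
Inverse demand: P = 139 - Q/1, so P_max = 139
Inverse supply: P = 6 + Q/1, so P_min = 6
CS = (1/2) * 133/2 * (139 - 145/2) = 17689/8
PS = (1/2) * 133/2 * (145/2 - 6) = 17689/8
TS = CS + PS = 17689/8 + 17689/8 = 17689/4

17689/4


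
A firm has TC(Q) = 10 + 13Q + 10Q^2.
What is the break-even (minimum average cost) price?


AC(Q) = 10/Q + 13 + 10Q
To minimize: dAC/dQ = -10/Q^2 + 10 = 0
Q^2 = 10/10 = 1
Q* = 1
Min AC = 10/1 + 13 + 10*1
Min AC = 10 + 13 + 10 = 33

33


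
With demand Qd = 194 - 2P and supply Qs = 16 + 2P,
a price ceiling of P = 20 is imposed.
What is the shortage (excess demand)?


At P = 20:
Qd = 194 - 2*20 = 154
Qs = 16 + 2*20 = 56
Shortage = Qd - Qs = 154 - 56 = 98

98


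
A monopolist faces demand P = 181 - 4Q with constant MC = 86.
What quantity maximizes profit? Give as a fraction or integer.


TR = P*Q = (181 - 4Q)Q = 181Q - 4Q^2
MR = dTR/dQ = 181 - 8Q
Set MR = MC:
181 - 8Q = 86
95 = 8Q
Q* = 95/8 = 95/8

95/8


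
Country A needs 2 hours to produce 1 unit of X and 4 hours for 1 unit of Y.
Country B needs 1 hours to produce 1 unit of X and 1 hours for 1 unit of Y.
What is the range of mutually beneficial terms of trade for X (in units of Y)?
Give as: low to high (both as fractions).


Opportunity cost of X for Country A = hours_X / hours_Y = 2/4 = 1/2 units of Y
Opportunity cost of X for Country B = hours_X / hours_Y = 1/1 = 1 units of Y
Terms of trade must be between the two opportunity costs.
Range: 1/2 to 1

1/2 to 1


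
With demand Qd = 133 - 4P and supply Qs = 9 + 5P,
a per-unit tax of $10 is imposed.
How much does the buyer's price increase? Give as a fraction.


With a per-unit tax, the buyer's price increase depends on relative slopes.
Supply slope: d = 5, Demand slope: b = 4
Buyer's price increase = d * tax / (b + d)
= 5 * 10 / (4 + 5)
= 50 / 9 = 50/9

50/9


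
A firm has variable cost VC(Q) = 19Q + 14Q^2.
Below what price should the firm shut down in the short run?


AVC(Q) = VC(Q)/Q = 19 + 14Q
AVC is increasing in Q, so minimum AVC is at Q -> 0+.
Min AVC = 19
The firm should shut down if P < 19.

19


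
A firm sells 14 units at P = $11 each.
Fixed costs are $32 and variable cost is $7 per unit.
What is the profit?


Total Revenue = P * Q = 11 * 14 = $154
Total Cost = FC + VC*Q = 32 + 7*14 = $130
Profit = TR - TC = 154 - 130 = $24

$24


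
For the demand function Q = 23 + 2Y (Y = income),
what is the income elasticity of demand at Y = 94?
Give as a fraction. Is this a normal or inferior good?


dQ/dY = 2
At Y = 94: Q = 23 + 2*94 = 211
Ey = (dQ/dY)(Y/Q) = 2 * 94 / 211 = 188/211
Since Ey > 0, this is a normal good.

188/211 (normal good)


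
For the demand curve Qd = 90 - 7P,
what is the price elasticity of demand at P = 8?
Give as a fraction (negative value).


dQ/dP = -7
At P = 8: Q = 90 - 7*8 = 34
E = (dQ/dP)(P/Q) = (-7)(8/34) = -28/17

-28/17


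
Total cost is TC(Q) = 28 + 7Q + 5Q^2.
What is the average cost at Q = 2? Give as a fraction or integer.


TC(2) = 28 + 7*2 + 5*2^2
TC(2) = 28 + 14 + 20 = 62
AC = TC/Q = 62/2 = 31

31


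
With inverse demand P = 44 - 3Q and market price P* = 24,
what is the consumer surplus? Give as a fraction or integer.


Maximum willingness to pay (at Q=0): P_max = 44
Quantity demanded at P* = 24:
Q* = (44 - 24)/3 = 20/3
CS = (1/2) * Q* * (P_max - P*)
CS = (1/2) * 20/3 * (44 - 24)
CS = (1/2) * 20/3 * 20 = 200/3

200/3


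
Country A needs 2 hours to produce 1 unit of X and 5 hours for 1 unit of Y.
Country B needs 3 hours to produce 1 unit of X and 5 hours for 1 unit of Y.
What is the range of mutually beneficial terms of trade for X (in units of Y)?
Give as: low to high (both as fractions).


Opportunity cost of X for Country A = hours_X / hours_Y = 2/5 = 2/5 units of Y
Opportunity cost of X for Country B = hours_X / hours_Y = 3/5 = 3/5 units of Y
Terms of trade must be between the two opportunity costs.
Range: 2/5 to 3/5

2/5 to 3/5


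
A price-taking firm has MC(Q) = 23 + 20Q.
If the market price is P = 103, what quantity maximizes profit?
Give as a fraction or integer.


In perfect competition, profit is maximized where P = MC.
103 = 23 + 20Q
80 = 20Q
Q* = 80/20 = 4

4


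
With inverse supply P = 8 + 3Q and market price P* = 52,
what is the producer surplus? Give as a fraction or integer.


Minimum supply price (at Q=0): P_min = 8
Quantity supplied at P* = 52:
Q* = (52 - 8)/3 = 44/3
PS = (1/2) * Q* * (P* - P_min)
PS = (1/2) * 44/3 * (52 - 8)
PS = (1/2) * 44/3 * 44 = 968/3

968/3


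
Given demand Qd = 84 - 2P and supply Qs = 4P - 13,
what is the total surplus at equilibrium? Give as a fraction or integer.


Find equilibrium: 84 - 2P = 4P - 13
84 + 13 = 6P
P* = 97/6 = 97/6
Q* = 4*97/6 - 13 = 155/3
Inverse demand: P = 42 - Q/2, so P_max = 42
Inverse supply: P = 13/4 + Q/4, so P_min = 13/4
CS = (1/2) * 155/3 * (42 - 97/6) = 24025/36
PS = (1/2) * 155/3 * (97/6 - 13/4) = 24025/72
TS = CS + PS = 24025/36 + 24025/72 = 24025/24

24025/24


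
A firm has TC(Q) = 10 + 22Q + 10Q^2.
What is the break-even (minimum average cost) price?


AC(Q) = 10/Q + 22 + 10Q
To minimize: dAC/dQ = -10/Q^2 + 10 = 0
Q^2 = 10/10 = 1
Q* = 1
Min AC = 10/1 + 22 + 10*1
Min AC = 10 + 22 + 10 = 42

42


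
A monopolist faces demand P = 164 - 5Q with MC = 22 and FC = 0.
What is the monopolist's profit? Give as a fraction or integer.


MR = MC: 164 - 10Q = 22
Q* = 71/5
P* = 164 - 5*71/5 = 93
Profit = (P* - MC)*Q* - FC
= (93 - 22)*71/5 - 0
= 71*71/5 - 0
= 5041/5 - 0 = 5041/5

5041/5


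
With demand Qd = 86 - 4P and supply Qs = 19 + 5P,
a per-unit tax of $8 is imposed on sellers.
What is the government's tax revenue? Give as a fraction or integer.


With tax on sellers, new supply: Qs' = 19 + 5(P - 8)
= 5P - 21
New equilibrium quantity:
Q_new = 346/9
Tax revenue = tax * Q_new = 8 * 346/9 = 2768/9

2768/9


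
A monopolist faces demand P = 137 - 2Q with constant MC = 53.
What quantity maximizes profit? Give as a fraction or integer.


TR = P*Q = (137 - 2Q)Q = 137Q - 2Q^2
MR = dTR/dQ = 137 - 4Q
Set MR = MC:
137 - 4Q = 53
84 = 4Q
Q* = 84/4 = 21

21


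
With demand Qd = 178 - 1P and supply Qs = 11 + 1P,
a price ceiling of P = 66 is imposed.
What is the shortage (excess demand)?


At P = 66:
Qd = 178 - 1*66 = 112
Qs = 11 + 1*66 = 77
Shortage = Qd - Qs = 112 - 77 = 35

35


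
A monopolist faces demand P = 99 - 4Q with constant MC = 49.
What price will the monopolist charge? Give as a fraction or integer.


MR = 99 - 8Q
Set MR = MC: 99 - 8Q = 49
Q* = 25/4
Substitute into demand:
P* = 99 - 4*25/4 = 74

74


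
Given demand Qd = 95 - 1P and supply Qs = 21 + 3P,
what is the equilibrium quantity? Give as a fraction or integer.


First find equilibrium price:
95 - 1P = 21 + 3P
P* = 74/4 = 37/2
Then substitute into demand:
Q* = 95 - 1 * 37/2 = 153/2

153/2


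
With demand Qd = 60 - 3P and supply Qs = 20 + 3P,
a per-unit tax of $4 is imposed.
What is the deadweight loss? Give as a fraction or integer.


Pre-tax equilibrium quantity: Q* = 40
Post-tax equilibrium quantity: Q_tax = 34
Reduction in quantity: Q* - Q_tax = 6
DWL = (1/2) * tax * (Q* - Q_tax)
DWL = (1/2) * 4 * 6 = 12

12


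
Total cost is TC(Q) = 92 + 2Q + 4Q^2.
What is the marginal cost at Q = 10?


MC = dTC/dQ = 2 + 2*4*Q
At Q = 10:
MC = 2 + 8*10
MC = 2 + 80 = 82

82


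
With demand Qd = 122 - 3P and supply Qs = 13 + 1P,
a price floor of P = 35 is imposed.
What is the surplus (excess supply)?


At P = 35:
Qd = 122 - 3*35 = 17
Qs = 13 + 1*35 = 48
Surplus = Qs - Qd = 48 - 17 = 31

31


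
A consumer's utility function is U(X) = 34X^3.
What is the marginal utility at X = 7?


MU = dU/dX = 34*3*X^(3-1)
MU = 102*X^2
At X = 7:
MU = 102 * 7^2
MU = 102 * 49 = 4998

4998


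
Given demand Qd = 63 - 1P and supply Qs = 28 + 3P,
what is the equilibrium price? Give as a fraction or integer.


At equilibrium, Qd = Qs.
63 - 1P = 28 + 3P
63 - 28 = 1P + 3P
35 = 4P
P* = 35/4 = 35/4

35/4


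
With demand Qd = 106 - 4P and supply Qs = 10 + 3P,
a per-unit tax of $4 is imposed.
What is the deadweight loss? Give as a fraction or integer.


Pre-tax equilibrium quantity: Q* = 358/7
Post-tax equilibrium quantity: Q_tax = 310/7
Reduction in quantity: Q* - Q_tax = 48/7
DWL = (1/2) * tax * (Q* - Q_tax)
DWL = (1/2) * 4 * 48/7 = 96/7

96/7


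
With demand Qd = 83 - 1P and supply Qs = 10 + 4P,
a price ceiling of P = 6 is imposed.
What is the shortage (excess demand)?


At P = 6:
Qd = 83 - 1*6 = 77
Qs = 10 + 4*6 = 34
Shortage = Qd - Qs = 77 - 34 = 43

43


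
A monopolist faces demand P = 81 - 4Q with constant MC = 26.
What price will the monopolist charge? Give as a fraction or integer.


MR = 81 - 8Q
Set MR = MC: 81 - 8Q = 26
Q* = 55/8
Substitute into demand:
P* = 81 - 4*55/8 = 107/2

107/2


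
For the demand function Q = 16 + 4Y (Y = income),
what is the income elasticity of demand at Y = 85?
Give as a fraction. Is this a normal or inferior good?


dQ/dY = 4
At Y = 85: Q = 16 + 4*85 = 356
Ey = (dQ/dY)(Y/Q) = 4 * 85 / 356 = 85/89
Since Ey > 0, this is a normal good.

85/89 (normal good)


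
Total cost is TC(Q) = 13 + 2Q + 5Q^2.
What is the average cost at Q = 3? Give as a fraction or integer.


TC(3) = 13 + 2*3 + 5*3^2
TC(3) = 13 + 6 + 45 = 64
AC = TC/Q = 64/3 = 64/3

64/3


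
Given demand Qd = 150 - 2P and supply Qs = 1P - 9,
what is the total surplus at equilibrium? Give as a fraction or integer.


Find equilibrium: 150 - 2P = 1P - 9
150 + 9 = 3P
P* = 159/3 = 53
Q* = 1*53 - 9 = 44
Inverse demand: P = 75 - Q/2, so P_max = 75
Inverse supply: P = 9 + Q/1, so P_min = 9
CS = (1/2) * 44 * (75 - 53) = 484
PS = (1/2) * 44 * (53 - 9) = 968
TS = CS + PS = 484 + 968 = 1452

1452


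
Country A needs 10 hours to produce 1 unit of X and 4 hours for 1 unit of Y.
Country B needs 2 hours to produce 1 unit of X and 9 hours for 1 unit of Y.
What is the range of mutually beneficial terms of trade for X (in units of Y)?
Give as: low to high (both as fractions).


Opportunity cost of X for Country A = hours_X / hours_Y = 10/4 = 5/2 units of Y
Opportunity cost of X for Country B = hours_X / hours_Y = 2/9 = 2/9 units of Y
Terms of trade must be between the two opportunity costs.
Range: 2/9 to 5/2

2/9 to 5/2


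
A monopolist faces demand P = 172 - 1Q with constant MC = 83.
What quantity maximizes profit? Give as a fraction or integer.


TR = P*Q = (172 - 1Q)Q = 172Q - 1Q^2
MR = dTR/dQ = 172 - 2Q
Set MR = MC:
172 - 2Q = 83
89 = 2Q
Q* = 89/2 = 89/2

89/2


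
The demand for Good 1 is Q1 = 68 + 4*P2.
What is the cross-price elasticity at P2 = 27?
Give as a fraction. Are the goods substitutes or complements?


dQ1/dP2 = 4
At P2 = 27: Q1 = 68 + 4*27 = 176
Exy = (dQ1/dP2)(P2/Q1) = 4 * 27 / 176 = 27/44
Since Exy > 0, the goods are substitutes.

27/44 (substitutes)


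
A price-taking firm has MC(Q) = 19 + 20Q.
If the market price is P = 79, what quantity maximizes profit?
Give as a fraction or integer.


In perfect competition, profit is maximized where P = MC.
79 = 19 + 20Q
60 = 20Q
Q* = 60/20 = 3

3


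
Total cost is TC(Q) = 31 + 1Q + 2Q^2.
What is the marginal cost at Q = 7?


MC = dTC/dQ = 1 + 2*2*Q
At Q = 7:
MC = 1 + 4*7
MC = 1 + 28 = 29

29


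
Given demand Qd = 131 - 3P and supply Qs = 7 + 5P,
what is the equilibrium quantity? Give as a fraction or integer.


First find equilibrium price:
131 - 3P = 7 + 5P
P* = 124/8 = 31/2
Then substitute into demand:
Q* = 131 - 3 * 31/2 = 169/2

169/2


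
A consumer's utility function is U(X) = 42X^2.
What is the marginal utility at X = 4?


MU = dU/dX = 42*2*X^(2-1)
MU = 84*X^1
At X = 4:
MU = 84 * 4^1
MU = 84 * 4 = 336

336


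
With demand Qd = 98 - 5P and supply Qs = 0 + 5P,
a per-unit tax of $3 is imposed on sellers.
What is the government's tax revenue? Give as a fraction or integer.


With tax on sellers, new supply: Qs' = 0 + 5(P - 3)
= 5P - 15
New equilibrium quantity:
Q_new = 83/2
Tax revenue = tax * Q_new = 3 * 83/2 = 249/2

249/2


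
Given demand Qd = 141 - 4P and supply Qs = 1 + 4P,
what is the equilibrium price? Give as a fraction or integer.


At equilibrium, Qd = Qs.
141 - 4P = 1 + 4P
141 - 1 = 4P + 4P
140 = 8P
P* = 140/8 = 35/2

35/2


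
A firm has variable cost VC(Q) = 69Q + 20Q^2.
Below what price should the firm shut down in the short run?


AVC(Q) = VC(Q)/Q = 69 + 20Q
AVC is increasing in Q, so minimum AVC is at Q -> 0+.
Min AVC = 69
The firm should shut down if P < 69.

69


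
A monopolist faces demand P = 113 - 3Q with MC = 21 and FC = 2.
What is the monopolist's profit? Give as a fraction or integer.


MR = MC: 113 - 6Q = 21
Q* = 46/3
P* = 113 - 3*46/3 = 67
Profit = (P* - MC)*Q* - FC
= (67 - 21)*46/3 - 2
= 46*46/3 - 2
= 2116/3 - 2 = 2110/3

2110/3


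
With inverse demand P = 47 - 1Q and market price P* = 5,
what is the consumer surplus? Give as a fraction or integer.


Maximum willingness to pay (at Q=0): P_max = 47
Quantity demanded at P* = 5:
Q* = (47 - 5)/1 = 42
CS = (1/2) * Q* * (P_max - P*)
CS = (1/2) * 42 * (47 - 5)
CS = (1/2) * 42 * 42 = 882

882


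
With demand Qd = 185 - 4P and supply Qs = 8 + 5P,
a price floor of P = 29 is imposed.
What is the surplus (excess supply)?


At P = 29:
Qd = 185 - 4*29 = 69
Qs = 8 + 5*29 = 153
Surplus = Qs - Qd = 153 - 69 = 84

84


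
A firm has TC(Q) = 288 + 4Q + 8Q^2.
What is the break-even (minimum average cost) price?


AC(Q) = 288/Q + 4 + 8Q
To minimize: dAC/dQ = -288/Q^2 + 8 = 0
Q^2 = 288/8 = 36
Q* = 6
Min AC = 288/6 + 4 + 8*6
Min AC = 48 + 4 + 48 = 100

100


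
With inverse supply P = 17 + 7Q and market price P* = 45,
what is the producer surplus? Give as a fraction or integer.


Minimum supply price (at Q=0): P_min = 17
Quantity supplied at P* = 45:
Q* = (45 - 17)/7 = 4
PS = (1/2) * Q* * (P* - P_min)
PS = (1/2) * 4 * (45 - 17)
PS = (1/2) * 4 * 28 = 56

56


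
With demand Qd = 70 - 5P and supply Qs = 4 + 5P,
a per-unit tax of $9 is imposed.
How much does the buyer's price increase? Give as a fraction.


With a per-unit tax, the buyer's price increase depends on relative slopes.
Supply slope: d = 5, Demand slope: b = 5
Buyer's price increase = d * tax / (b + d)
= 5 * 9 / (5 + 5)
= 45 / 10 = 9/2

9/2


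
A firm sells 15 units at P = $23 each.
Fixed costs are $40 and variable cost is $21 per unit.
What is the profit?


Total Revenue = P * Q = 23 * 15 = $345
Total Cost = FC + VC*Q = 40 + 21*15 = $355
Profit = TR - TC = 345 - 355 = $-10

$-10


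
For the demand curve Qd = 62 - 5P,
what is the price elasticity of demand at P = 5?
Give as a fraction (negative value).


dQ/dP = -5
At P = 5: Q = 62 - 5*5 = 37
E = (dQ/dP)(P/Q) = (-5)(5/37) = -25/37

-25/37


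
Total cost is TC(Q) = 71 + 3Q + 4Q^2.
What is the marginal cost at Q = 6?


MC = dTC/dQ = 3 + 2*4*Q
At Q = 6:
MC = 3 + 8*6
MC = 3 + 48 = 51

51


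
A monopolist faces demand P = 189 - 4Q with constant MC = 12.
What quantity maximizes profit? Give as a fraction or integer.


TR = P*Q = (189 - 4Q)Q = 189Q - 4Q^2
MR = dTR/dQ = 189 - 8Q
Set MR = MC:
189 - 8Q = 12
177 = 8Q
Q* = 177/8 = 177/8

177/8


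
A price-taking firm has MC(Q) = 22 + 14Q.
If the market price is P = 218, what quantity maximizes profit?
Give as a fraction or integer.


In perfect competition, profit is maximized where P = MC.
218 = 22 + 14Q
196 = 14Q
Q* = 196/14 = 14

14


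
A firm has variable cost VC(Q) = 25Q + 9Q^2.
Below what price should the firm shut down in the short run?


AVC(Q) = VC(Q)/Q = 25 + 9Q
AVC is increasing in Q, so minimum AVC is at Q -> 0+.
Min AVC = 25
The firm should shut down if P < 25.

25


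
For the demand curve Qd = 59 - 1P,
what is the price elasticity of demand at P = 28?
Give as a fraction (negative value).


dQ/dP = -1
At P = 28: Q = 59 - 1*28 = 31
E = (dQ/dP)(P/Q) = (-1)(28/31) = -28/31

-28/31


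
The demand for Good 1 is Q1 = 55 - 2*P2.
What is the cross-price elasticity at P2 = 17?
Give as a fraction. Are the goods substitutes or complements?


dQ1/dP2 = -2
At P2 = 17: Q1 = 55 - 2*17 = 21
Exy = (dQ1/dP2)(P2/Q1) = -2 * 17 / 21 = -34/21
Since Exy < 0, the goods are complements.

-34/21 (complements)


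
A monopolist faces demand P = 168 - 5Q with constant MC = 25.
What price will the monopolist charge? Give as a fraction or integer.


MR = 168 - 10Q
Set MR = MC: 168 - 10Q = 25
Q* = 143/10
Substitute into demand:
P* = 168 - 5*143/10 = 193/2

193/2


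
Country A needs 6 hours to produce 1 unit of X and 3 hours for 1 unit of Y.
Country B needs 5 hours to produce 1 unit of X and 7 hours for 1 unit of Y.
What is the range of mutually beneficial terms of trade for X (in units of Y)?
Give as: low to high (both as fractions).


Opportunity cost of X for Country A = hours_X / hours_Y = 6/3 = 2 units of Y
Opportunity cost of X for Country B = hours_X / hours_Y = 5/7 = 5/7 units of Y
Terms of trade must be between the two opportunity costs.
Range: 5/7 to 2

5/7 to 2


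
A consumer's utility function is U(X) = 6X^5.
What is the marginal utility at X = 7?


MU = dU/dX = 6*5*X^(5-1)
MU = 30*X^4
At X = 7:
MU = 30 * 7^4
MU = 30 * 2401 = 72030

72030


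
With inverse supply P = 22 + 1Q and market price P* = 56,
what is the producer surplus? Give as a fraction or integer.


Minimum supply price (at Q=0): P_min = 22
Quantity supplied at P* = 56:
Q* = (56 - 22)/1 = 34
PS = (1/2) * Q* * (P* - P_min)
PS = (1/2) * 34 * (56 - 22)
PS = (1/2) * 34 * 34 = 578

578


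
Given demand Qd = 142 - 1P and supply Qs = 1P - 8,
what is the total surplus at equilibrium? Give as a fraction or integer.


Find equilibrium: 142 - 1P = 1P - 8
142 + 8 = 2P
P* = 150/2 = 75
Q* = 1*75 - 8 = 67
Inverse demand: P = 142 - Q/1, so P_max = 142
Inverse supply: P = 8 + Q/1, so P_min = 8
CS = (1/2) * 67 * (142 - 75) = 4489/2
PS = (1/2) * 67 * (75 - 8) = 4489/2
TS = CS + PS = 4489/2 + 4489/2 = 4489

4489


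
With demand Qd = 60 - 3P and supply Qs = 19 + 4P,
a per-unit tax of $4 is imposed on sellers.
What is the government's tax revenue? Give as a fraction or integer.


With tax on sellers, new supply: Qs' = 19 + 4(P - 4)
= 3 + 4P
New equilibrium quantity:
Q_new = 249/7
Tax revenue = tax * Q_new = 4 * 249/7 = 996/7

996/7


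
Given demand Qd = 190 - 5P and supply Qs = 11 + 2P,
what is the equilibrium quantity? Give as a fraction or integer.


First find equilibrium price:
190 - 5P = 11 + 2P
P* = 179/7 = 179/7
Then substitute into demand:
Q* = 190 - 5 * 179/7 = 435/7

435/7


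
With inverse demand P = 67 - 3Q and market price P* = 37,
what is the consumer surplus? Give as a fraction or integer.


Maximum willingness to pay (at Q=0): P_max = 67
Quantity demanded at P* = 37:
Q* = (67 - 37)/3 = 10
CS = (1/2) * Q* * (P_max - P*)
CS = (1/2) * 10 * (67 - 37)
CS = (1/2) * 10 * 30 = 150

150


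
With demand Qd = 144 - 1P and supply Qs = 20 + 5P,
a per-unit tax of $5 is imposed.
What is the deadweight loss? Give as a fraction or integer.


Pre-tax equilibrium quantity: Q* = 370/3
Post-tax equilibrium quantity: Q_tax = 715/6
Reduction in quantity: Q* - Q_tax = 25/6
DWL = (1/2) * tax * (Q* - Q_tax)
DWL = (1/2) * 5 * 25/6 = 125/12

125/12


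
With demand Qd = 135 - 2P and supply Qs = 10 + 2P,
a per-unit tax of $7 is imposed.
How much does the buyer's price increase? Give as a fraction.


With a per-unit tax, the buyer's price increase depends on relative slopes.
Supply slope: d = 2, Demand slope: b = 2
Buyer's price increase = d * tax / (b + d)
= 2 * 7 / (2 + 2)
= 14 / 4 = 7/2

7/2


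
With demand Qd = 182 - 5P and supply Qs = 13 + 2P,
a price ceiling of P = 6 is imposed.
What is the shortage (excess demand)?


At P = 6:
Qd = 182 - 5*6 = 152
Qs = 13 + 2*6 = 25
Shortage = Qd - Qs = 152 - 25 = 127

127


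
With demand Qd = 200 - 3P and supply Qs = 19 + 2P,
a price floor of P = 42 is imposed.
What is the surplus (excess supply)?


At P = 42:
Qd = 200 - 3*42 = 74
Qs = 19 + 2*42 = 103
Surplus = Qs - Qd = 103 - 74 = 29

29


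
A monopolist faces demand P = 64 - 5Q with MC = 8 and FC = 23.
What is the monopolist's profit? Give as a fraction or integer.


MR = MC: 64 - 10Q = 8
Q* = 28/5
P* = 64 - 5*28/5 = 36
Profit = (P* - MC)*Q* - FC
= (36 - 8)*28/5 - 23
= 28*28/5 - 23
= 784/5 - 23 = 669/5

669/5


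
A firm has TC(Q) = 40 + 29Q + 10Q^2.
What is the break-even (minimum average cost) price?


AC(Q) = 40/Q + 29 + 10Q
To minimize: dAC/dQ = -40/Q^2 + 10 = 0
Q^2 = 40/10 = 4
Q* = 2
Min AC = 40/2 + 29 + 10*2
Min AC = 20 + 29 + 20 = 69

69


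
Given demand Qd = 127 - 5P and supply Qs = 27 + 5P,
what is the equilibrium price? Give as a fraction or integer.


At equilibrium, Qd = Qs.
127 - 5P = 27 + 5P
127 - 27 = 5P + 5P
100 = 10P
P* = 100/10 = 10

10


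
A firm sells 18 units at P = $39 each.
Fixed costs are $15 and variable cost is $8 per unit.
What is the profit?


Total Revenue = P * Q = 39 * 18 = $702
Total Cost = FC + VC*Q = 15 + 8*18 = $159
Profit = TR - TC = 702 - 159 = $543

$543


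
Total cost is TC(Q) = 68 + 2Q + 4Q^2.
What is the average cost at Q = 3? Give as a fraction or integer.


TC(3) = 68 + 2*3 + 4*3^2
TC(3) = 68 + 6 + 36 = 110
AC = TC/Q = 110/3 = 110/3

110/3


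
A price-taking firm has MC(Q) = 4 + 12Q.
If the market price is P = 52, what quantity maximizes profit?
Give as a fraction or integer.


In perfect competition, profit is maximized where P = MC.
52 = 4 + 12Q
48 = 12Q
Q* = 48/12 = 4

4


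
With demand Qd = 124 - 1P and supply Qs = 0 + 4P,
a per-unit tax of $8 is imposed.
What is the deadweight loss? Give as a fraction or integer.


Pre-tax equilibrium quantity: Q* = 496/5
Post-tax equilibrium quantity: Q_tax = 464/5
Reduction in quantity: Q* - Q_tax = 32/5
DWL = (1/2) * tax * (Q* - Q_tax)
DWL = (1/2) * 8 * 32/5 = 128/5

128/5


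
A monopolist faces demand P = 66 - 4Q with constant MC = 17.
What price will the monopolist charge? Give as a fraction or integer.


MR = 66 - 8Q
Set MR = MC: 66 - 8Q = 17
Q* = 49/8
Substitute into demand:
P* = 66 - 4*49/8 = 83/2

83/2


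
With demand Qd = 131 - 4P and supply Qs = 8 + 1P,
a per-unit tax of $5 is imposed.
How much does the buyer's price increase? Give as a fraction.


With a per-unit tax, the buyer's price increase depends on relative slopes.
Supply slope: d = 1, Demand slope: b = 4
Buyer's price increase = d * tax / (b + d)
= 1 * 5 / (4 + 1)
= 5 / 5 = 1

1


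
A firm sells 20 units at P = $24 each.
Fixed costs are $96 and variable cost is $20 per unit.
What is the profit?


Total Revenue = P * Q = 24 * 20 = $480
Total Cost = FC + VC*Q = 96 + 20*20 = $496
Profit = TR - TC = 480 - 496 = $-16

$-16


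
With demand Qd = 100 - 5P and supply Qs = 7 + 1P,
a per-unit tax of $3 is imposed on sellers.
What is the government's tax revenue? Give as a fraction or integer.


With tax on sellers, new supply: Qs' = 7 + 1(P - 3)
= 4 + 1P
New equilibrium quantity:
Q_new = 20
Tax revenue = tax * Q_new = 3 * 20 = 60

60


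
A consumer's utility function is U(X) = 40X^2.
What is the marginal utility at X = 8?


MU = dU/dX = 40*2*X^(2-1)
MU = 80*X^1
At X = 8:
MU = 80 * 8^1
MU = 80 * 8 = 640

640


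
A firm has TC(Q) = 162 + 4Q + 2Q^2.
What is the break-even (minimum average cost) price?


AC(Q) = 162/Q + 4 + 2Q
To minimize: dAC/dQ = -162/Q^2 + 2 = 0
Q^2 = 162/2 = 81
Q* = 9
Min AC = 162/9 + 4 + 2*9
Min AC = 18 + 4 + 18 = 40

40


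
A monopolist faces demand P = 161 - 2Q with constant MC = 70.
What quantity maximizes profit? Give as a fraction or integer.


TR = P*Q = (161 - 2Q)Q = 161Q - 2Q^2
MR = dTR/dQ = 161 - 4Q
Set MR = MC:
161 - 4Q = 70
91 = 4Q
Q* = 91/4 = 91/4

91/4


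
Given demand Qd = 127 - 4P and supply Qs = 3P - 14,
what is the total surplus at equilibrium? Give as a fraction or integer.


Find equilibrium: 127 - 4P = 3P - 14
127 + 14 = 7P
P* = 141/7 = 141/7
Q* = 3*141/7 - 14 = 325/7
Inverse demand: P = 127/4 - Q/4, so P_max = 127/4
Inverse supply: P = 14/3 + Q/3, so P_min = 14/3
CS = (1/2) * 325/7 * (127/4 - 141/7) = 105625/392
PS = (1/2) * 325/7 * (141/7 - 14/3) = 105625/294
TS = CS + PS = 105625/392 + 105625/294 = 105625/168

105625/168


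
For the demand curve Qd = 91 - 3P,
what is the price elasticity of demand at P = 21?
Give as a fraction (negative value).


dQ/dP = -3
At P = 21: Q = 91 - 3*21 = 28
E = (dQ/dP)(P/Q) = (-3)(21/28) = -9/4

-9/4


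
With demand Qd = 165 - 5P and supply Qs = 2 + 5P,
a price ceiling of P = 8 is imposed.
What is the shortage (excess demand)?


At P = 8:
Qd = 165 - 5*8 = 125
Qs = 2 + 5*8 = 42
Shortage = Qd - Qs = 125 - 42 = 83

83


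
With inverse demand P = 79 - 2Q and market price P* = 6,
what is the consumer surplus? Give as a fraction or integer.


Maximum willingness to pay (at Q=0): P_max = 79
Quantity demanded at P* = 6:
Q* = (79 - 6)/2 = 73/2
CS = (1/2) * Q* * (P_max - P*)
CS = (1/2) * 73/2 * (79 - 6)
CS = (1/2) * 73/2 * 73 = 5329/4

5329/4


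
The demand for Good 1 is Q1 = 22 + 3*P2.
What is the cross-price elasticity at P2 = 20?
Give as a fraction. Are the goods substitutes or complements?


dQ1/dP2 = 3
At P2 = 20: Q1 = 22 + 3*20 = 82
Exy = (dQ1/dP2)(P2/Q1) = 3 * 20 / 82 = 30/41
Since Exy > 0, the goods are substitutes.

30/41 (substitutes)


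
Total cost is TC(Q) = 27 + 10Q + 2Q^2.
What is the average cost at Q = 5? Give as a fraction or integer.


TC(5) = 27 + 10*5 + 2*5^2
TC(5) = 27 + 50 + 50 = 127
AC = TC/Q = 127/5 = 127/5

127/5


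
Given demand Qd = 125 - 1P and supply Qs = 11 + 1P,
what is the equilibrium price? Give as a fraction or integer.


At equilibrium, Qd = Qs.
125 - 1P = 11 + 1P
125 - 11 = 1P + 1P
114 = 2P
P* = 114/2 = 57

57


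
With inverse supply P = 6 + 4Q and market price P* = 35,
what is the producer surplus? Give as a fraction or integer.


Minimum supply price (at Q=0): P_min = 6
Quantity supplied at P* = 35:
Q* = (35 - 6)/4 = 29/4
PS = (1/2) * Q* * (P* - P_min)
PS = (1/2) * 29/4 * (35 - 6)
PS = (1/2) * 29/4 * 29 = 841/8

841/8


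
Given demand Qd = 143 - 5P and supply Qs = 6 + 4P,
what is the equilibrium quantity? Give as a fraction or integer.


First find equilibrium price:
143 - 5P = 6 + 4P
P* = 137/9 = 137/9
Then substitute into demand:
Q* = 143 - 5 * 137/9 = 602/9

602/9


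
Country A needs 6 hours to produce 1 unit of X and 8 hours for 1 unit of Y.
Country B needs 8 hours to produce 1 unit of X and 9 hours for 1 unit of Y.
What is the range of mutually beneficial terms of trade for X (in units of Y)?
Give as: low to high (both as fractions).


Opportunity cost of X for Country A = hours_X / hours_Y = 6/8 = 3/4 units of Y
Opportunity cost of X for Country B = hours_X / hours_Y = 8/9 = 8/9 units of Y
Terms of trade must be between the two opportunity costs.
Range: 3/4 to 8/9

3/4 to 8/9


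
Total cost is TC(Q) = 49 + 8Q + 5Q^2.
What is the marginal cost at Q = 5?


MC = dTC/dQ = 8 + 2*5*Q
At Q = 5:
MC = 8 + 10*5
MC = 8 + 50 = 58

58


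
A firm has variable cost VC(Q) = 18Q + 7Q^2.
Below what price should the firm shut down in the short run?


AVC(Q) = VC(Q)/Q = 18 + 7Q
AVC is increasing in Q, so minimum AVC is at Q -> 0+.
Min AVC = 18
The firm should shut down if P < 18.

18


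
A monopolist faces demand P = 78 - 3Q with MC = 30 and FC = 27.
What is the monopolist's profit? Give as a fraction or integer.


MR = MC: 78 - 6Q = 30
Q* = 8
P* = 78 - 3*8 = 54
Profit = (P* - MC)*Q* - FC
= (54 - 30)*8 - 27
= 24*8 - 27
= 192 - 27 = 165

165


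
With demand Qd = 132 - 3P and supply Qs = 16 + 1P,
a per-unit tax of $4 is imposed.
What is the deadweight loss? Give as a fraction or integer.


Pre-tax equilibrium quantity: Q* = 45
Post-tax equilibrium quantity: Q_tax = 42
Reduction in quantity: Q* - Q_tax = 3
DWL = (1/2) * tax * (Q* - Q_tax)
DWL = (1/2) * 4 * 3 = 6

6


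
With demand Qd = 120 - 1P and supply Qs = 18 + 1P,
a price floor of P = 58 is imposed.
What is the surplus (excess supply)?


At P = 58:
Qd = 120 - 1*58 = 62
Qs = 18 + 1*58 = 76
Surplus = Qs - Qd = 76 - 62 = 14

14


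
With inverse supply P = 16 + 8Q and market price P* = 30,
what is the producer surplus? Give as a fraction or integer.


Minimum supply price (at Q=0): P_min = 16
Quantity supplied at P* = 30:
Q* = (30 - 16)/8 = 7/4
PS = (1/2) * Q* * (P* - P_min)
PS = (1/2) * 7/4 * (30 - 16)
PS = (1/2) * 7/4 * 14 = 49/4

49/4


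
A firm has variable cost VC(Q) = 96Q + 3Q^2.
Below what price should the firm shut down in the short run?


AVC(Q) = VC(Q)/Q = 96 + 3Q
AVC is increasing in Q, so minimum AVC is at Q -> 0+.
Min AVC = 96
The firm should shut down if P < 96.

96


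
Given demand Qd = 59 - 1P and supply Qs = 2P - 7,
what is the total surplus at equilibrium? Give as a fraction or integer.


Find equilibrium: 59 - 1P = 2P - 7
59 + 7 = 3P
P* = 66/3 = 22
Q* = 2*22 - 7 = 37
Inverse demand: P = 59 - Q/1, so P_max = 59
Inverse supply: P = 7/2 + Q/2, so P_min = 7/2
CS = (1/2) * 37 * (59 - 22) = 1369/2
PS = (1/2) * 37 * (22 - 7/2) = 1369/4
TS = CS + PS = 1369/2 + 1369/4 = 4107/4

4107/4


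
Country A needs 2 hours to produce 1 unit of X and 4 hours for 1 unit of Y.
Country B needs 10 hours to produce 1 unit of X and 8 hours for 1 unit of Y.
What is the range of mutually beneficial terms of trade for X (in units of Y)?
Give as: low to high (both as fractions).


Opportunity cost of X for Country A = hours_X / hours_Y = 2/4 = 1/2 units of Y
Opportunity cost of X for Country B = hours_X / hours_Y = 10/8 = 5/4 units of Y
Terms of trade must be between the two opportunity costs.
Range: 1/2 to 5/4

1/2 to 5/4
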